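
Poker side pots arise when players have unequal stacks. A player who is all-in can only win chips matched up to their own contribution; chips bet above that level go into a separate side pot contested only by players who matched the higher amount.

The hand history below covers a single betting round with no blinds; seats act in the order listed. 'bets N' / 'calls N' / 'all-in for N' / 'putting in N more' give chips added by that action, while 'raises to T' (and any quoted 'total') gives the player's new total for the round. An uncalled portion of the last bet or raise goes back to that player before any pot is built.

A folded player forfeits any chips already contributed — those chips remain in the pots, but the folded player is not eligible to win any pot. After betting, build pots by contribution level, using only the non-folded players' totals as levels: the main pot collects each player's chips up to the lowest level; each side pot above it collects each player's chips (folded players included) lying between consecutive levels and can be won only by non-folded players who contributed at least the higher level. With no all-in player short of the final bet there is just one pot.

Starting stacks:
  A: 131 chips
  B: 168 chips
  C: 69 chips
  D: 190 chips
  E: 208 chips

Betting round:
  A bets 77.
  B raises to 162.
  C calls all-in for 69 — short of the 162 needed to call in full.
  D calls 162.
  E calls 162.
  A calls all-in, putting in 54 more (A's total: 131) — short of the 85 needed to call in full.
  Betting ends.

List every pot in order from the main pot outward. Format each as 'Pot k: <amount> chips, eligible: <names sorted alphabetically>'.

Pot 1: 345 chips, eligible: A, B, C, D, E
Pot 2: 248 chips, eligible: A, B, D, E
Pot 3: 93 chips, eligible: B, D, E

Derivation:
Contributions: A=131, B=162, C=69, D=162, E=162
Pot levels (distinct totals of non-folded players): 69, 131, 162
Layer 1-69: 69 each from A, B, C, D, E = 69*5 = 345 chips; eligible A, B, C, D, E
Layer 70-131: 62 each from A, B, D, E = 62*4 = 248 chips; eligible A, B, D, E
Layer 132-162: 31 each from B, D, E = 31*3 = 93 chips; eligible B, D, E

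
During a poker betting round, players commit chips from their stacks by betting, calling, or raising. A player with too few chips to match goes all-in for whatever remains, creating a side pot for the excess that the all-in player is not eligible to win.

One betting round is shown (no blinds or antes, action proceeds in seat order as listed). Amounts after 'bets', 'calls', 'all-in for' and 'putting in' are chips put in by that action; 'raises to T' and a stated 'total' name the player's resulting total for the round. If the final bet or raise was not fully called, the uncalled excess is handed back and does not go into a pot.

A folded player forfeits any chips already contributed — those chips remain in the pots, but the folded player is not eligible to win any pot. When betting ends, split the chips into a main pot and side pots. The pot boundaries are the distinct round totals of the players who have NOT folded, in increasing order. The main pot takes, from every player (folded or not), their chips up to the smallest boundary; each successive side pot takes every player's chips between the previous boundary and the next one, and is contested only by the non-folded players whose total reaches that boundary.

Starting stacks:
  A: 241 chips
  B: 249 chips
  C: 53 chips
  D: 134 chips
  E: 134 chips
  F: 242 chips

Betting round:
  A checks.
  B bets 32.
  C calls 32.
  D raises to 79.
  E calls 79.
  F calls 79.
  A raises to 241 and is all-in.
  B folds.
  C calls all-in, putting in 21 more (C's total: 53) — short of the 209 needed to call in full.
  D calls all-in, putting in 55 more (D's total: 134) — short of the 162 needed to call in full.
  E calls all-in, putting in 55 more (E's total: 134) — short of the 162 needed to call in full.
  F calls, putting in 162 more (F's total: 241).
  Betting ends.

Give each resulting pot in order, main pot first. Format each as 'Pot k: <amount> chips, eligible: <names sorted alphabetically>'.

Contributions: A=241, B=32, C=53, D=134, E=134, F=241
Folded: B
Pot levels (distinct totals of non-folded players): 53, 134, 241
Layer 1-53: A 53 + B 32 + C 53 + D 53 + E 53 + F 53 = 297 chips; eligible A, C, D, E, F
Layer 54-134: 81 each from A, D, E, F = 81*4 = 324 chips; eligible A, D, E, F
Layer 135-241: 107 each from A, F = 107*2 = 214 chips; eligible A, F

Pot 1: 297 chips, eligible: A, C, D, E, F
Pot 2: 324 chips, eligible: A, D, E, F
Pot 3: 214 chips, eligible: A, F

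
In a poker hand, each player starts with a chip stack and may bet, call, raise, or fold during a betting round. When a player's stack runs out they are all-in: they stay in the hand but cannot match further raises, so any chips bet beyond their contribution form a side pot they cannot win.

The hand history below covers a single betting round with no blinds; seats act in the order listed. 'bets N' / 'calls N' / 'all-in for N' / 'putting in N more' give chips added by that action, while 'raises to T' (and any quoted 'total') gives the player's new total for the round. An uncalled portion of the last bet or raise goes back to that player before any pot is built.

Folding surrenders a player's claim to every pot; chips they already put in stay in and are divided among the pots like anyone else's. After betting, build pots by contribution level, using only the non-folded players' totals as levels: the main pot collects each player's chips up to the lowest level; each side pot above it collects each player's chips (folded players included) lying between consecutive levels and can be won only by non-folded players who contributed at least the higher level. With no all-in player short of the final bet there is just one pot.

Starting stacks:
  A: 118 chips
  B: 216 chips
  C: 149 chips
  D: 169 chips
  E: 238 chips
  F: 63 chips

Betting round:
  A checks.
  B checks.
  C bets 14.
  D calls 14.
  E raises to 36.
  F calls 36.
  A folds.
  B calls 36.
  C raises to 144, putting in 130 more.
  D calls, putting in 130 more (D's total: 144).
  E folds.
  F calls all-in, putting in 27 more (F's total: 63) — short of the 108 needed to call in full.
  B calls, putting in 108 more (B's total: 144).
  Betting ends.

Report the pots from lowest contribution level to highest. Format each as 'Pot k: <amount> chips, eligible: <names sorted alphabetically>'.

Pot 1: 288 chips, eligible: B, C, D, F
Pot 2: 243 chips, eligible: B, C, D

Derivation:
Contributions: B=144, C=144, D=144, E=36, F=63
Folded: A, E
Pot levels (distinct totals of non-folded players): 63, 144
Layer 1-63: B 63 + C 63 + D 63 + E 36 + F 63 = 288 chips; eligible B, C, D, F
Layer 64-144: 81 each from B, C, D = 81*3 = 243 chips; eligible B, C, D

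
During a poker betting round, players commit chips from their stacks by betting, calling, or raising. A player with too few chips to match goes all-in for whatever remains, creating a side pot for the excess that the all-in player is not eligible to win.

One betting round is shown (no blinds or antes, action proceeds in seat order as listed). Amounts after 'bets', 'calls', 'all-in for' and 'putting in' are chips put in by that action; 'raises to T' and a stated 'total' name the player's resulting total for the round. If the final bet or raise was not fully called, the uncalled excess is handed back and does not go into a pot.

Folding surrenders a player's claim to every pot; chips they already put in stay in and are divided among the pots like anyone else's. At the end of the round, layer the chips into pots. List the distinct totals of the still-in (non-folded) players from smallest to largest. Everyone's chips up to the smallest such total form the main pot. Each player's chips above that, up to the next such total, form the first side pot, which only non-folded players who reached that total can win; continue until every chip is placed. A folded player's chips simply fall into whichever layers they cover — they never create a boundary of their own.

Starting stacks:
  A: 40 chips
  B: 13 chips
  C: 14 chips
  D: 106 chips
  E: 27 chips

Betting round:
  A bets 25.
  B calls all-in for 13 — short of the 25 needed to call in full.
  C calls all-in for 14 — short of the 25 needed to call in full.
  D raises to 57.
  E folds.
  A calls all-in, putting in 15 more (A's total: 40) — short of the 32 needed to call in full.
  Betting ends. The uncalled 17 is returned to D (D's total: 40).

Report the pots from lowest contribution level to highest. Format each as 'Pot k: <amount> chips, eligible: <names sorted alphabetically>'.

Contributions (after 17 returned to D): A=40, B=13, C=14, D=40
Folded: E
Pot levels (distinct totals of non-folded players): 13, 14, 40
Layer 1-13: 13 each from A, B, C, D = 13*4 = 52 chips; eligible A, B, C, D
Layer 14-14: 1 each from A, C, D = 1*3 = 3 chips; eligible A, C, D
Layer 15-40: 26 each from A, D = 26*2 = 52 chips; eligible A, D

Pot 1: 52 chips, eligible: A, B, C, D
Pot 2: 3 chips, eligible: A, C, D
Pot 3: 52 chips, eligible: A, D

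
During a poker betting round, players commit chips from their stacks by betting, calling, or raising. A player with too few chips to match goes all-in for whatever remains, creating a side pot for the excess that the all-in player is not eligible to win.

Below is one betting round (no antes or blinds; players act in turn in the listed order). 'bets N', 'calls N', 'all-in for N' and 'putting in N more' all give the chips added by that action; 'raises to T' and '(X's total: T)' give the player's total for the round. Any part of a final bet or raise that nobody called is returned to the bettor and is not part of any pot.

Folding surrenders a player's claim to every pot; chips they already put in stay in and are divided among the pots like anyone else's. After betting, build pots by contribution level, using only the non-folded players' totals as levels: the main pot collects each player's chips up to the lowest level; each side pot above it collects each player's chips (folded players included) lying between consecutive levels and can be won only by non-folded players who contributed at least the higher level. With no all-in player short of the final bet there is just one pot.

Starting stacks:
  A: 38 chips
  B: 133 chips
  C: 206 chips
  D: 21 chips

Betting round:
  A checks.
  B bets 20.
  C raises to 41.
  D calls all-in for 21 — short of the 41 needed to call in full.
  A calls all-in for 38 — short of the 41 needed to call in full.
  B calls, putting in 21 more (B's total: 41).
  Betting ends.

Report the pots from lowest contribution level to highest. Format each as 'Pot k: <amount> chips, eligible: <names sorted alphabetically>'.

Pot 1: 84 chips, eligible: A, B, C, D
Pot 2: 51 chips, eligible: A, B, C
Pot 3: 6 chips, eligible: B, C

Derivation:
Contributions: A=38, B=41, C=41, D=21
Pot levels (distinct totals of non-folded players): 21, 38, 41
Layer 1-21: 21 each from A, B, C, D = 21*4 = 84 chips; eligible A, B, C, D
Layer 22-38: 17 each from A, B, C = 17*3 = 51 chips; eligible A, B, C
Layer 39-41: 3 each from B, C = 3*2 = 6 chips; eligible B, C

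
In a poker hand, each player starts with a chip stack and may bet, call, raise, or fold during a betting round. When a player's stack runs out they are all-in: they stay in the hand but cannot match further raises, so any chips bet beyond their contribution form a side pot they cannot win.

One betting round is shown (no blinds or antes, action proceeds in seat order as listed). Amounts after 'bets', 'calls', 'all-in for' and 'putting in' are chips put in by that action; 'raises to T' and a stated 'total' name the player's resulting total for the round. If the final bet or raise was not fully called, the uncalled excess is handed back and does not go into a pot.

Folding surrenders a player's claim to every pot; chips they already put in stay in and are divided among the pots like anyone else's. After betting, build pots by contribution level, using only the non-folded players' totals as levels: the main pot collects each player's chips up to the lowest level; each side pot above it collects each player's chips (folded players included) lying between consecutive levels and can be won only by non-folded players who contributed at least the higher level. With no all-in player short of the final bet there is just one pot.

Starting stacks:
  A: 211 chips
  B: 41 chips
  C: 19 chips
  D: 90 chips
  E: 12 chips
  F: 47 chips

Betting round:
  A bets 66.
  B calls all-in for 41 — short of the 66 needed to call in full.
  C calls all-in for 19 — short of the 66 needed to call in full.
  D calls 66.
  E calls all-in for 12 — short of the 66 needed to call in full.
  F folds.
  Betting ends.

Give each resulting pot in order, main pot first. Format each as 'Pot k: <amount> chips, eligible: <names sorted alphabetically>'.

Pot 1: 60 chips, eligible: A, B, C, D, E
Pot 2: 28 chips, eligible: A, B, C, D
Pot 3: 66 chips, eligible: A, B, D
Pot 4: 50 chips, eligible: A, D

Derivation:
Contributions: A=66, B=41, C=19, D=66, E=12
Folded: F
Pot levels (distinct totals of non-folded players): 12, 19, 41, 66
Layer 1-12: 12 each from A, B, C, D, E = 12*5 = 60 chips; eligible A, B, C, D, E
Layer 13-19: 7 each from A, B, C, D = 7*4 = 28 chips; eligible A, B, C, D
Layer 20-41: 22 each from A, B, D = 22*3 = 66 chips; eligible A, B, D
Layer 42-66: 25 each from A, D = 25*2 = 50 chips; eligible A, D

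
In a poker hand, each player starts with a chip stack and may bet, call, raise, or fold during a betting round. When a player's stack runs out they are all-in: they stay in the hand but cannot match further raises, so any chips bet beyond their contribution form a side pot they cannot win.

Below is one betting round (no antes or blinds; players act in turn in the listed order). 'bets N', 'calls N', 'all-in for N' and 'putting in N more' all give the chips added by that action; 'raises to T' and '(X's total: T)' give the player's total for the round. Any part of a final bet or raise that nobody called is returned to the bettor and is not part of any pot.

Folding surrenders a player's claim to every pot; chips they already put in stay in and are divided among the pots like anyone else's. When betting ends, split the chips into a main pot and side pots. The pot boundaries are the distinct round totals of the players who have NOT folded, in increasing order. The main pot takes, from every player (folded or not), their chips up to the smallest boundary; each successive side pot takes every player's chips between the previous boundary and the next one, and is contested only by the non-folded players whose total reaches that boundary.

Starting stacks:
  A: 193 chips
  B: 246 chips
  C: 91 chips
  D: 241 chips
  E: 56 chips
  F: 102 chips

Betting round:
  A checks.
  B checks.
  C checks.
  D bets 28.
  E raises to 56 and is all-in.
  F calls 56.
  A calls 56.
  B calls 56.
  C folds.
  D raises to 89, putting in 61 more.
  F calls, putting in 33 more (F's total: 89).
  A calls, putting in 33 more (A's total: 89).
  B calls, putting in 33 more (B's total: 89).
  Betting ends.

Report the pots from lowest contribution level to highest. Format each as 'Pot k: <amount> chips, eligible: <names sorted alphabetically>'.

Contributions: A=89, B=89, D=89, E=56, F=89
Folded: C
Pot levels (distinct totals of non-folded players): 56, 89
Layer 1-56: 56 each from A, B, D, E, F = 56*5 = 280 chips; eligible A, B, D, E, F
Layer 57-89: 33 each from A, B, D, F = 33*4 = 132 chips; eligible A, B, D, F

Pot 1: 280 chips, eligible: A, B, D, E, F
Pot 2: 132 chips, eligible: A, B, D, F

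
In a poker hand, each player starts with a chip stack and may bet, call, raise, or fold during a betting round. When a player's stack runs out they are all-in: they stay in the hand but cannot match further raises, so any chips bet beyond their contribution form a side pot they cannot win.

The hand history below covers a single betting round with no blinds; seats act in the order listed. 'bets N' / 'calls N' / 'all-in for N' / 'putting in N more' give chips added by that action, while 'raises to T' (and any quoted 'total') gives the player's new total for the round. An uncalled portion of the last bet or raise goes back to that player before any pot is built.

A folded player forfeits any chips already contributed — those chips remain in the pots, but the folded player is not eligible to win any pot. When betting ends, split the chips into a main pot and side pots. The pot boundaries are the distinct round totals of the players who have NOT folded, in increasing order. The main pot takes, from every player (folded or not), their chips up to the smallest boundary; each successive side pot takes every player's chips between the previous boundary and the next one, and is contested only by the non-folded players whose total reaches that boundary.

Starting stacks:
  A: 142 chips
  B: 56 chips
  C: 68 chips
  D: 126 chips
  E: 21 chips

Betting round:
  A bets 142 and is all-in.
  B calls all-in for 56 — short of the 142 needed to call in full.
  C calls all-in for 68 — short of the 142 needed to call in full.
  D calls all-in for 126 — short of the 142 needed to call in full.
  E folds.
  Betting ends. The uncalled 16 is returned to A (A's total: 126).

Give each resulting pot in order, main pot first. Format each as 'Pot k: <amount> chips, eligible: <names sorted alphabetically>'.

Contributions (after 16 returned to A): A=126, B=56, C=68, D=126
Folded: E
Pot levels (distinct totals of non-folded players): 56, 68, 126
Layer 1-56: 56 each from A, B, C, D = 56*4 = 224 chips; eligible A, B, C, D
Layer 57-68: 12 each from A, C, D = 12*3 = 36 chips; eligible A, C, D
Layer 69-126: 58 each from A, D = 58*2 = 116 chips; eligible A, D

Pot 1: 224 chips, eligible: A, B, C, D
Pot 2: 36 chips, eligible: A, C, D
Pot 3: 116 chips, eligible: A, D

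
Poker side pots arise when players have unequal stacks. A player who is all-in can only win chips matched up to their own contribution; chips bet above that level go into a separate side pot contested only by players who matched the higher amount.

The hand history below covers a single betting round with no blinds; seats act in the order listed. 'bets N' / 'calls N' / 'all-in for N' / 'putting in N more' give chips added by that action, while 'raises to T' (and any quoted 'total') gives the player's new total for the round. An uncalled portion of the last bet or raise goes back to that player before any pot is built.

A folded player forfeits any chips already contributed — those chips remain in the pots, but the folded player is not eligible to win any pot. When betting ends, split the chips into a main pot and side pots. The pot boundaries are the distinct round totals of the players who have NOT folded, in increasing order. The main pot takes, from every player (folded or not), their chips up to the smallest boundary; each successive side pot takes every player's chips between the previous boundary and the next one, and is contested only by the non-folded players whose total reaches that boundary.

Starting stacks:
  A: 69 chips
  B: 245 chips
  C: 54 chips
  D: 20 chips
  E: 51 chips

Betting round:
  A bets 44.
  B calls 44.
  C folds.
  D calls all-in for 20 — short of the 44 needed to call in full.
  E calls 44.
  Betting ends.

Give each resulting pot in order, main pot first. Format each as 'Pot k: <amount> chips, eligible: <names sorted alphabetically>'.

Pot 1: 80 chips, eligible: A, B, D, E
Pot 2: 72 chips, eligible: A, B, E

Derivation:
Contributions: A=44, B=44, D=20, E=44
Folded: C
Pot levels (distinct totals of non-folded players): 20, 44
Layer 1-20: 20 each from A, B, D, E = 20*4 = 80 chips; eligible A, B, D, E
Layer 21-44: 24 each from A, B, E = 24*3 = 72 chips; eligible A, B, E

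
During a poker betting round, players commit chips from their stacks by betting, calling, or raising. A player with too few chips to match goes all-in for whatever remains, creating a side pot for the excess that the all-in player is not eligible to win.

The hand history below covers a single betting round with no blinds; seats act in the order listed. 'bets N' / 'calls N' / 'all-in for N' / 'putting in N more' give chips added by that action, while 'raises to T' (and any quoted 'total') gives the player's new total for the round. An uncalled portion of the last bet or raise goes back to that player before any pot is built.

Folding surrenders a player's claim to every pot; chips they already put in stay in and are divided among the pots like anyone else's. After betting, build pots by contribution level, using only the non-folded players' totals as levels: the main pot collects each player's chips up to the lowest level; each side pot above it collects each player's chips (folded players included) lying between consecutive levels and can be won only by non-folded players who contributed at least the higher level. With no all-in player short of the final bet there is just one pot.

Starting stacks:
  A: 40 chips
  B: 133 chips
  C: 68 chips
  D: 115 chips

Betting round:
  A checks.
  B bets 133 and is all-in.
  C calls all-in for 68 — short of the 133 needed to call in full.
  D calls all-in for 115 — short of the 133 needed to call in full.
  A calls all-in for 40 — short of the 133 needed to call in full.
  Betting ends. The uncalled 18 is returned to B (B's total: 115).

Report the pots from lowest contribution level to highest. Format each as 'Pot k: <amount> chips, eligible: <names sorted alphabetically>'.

Contributions (after 18 returned to B): A=40, B=115, C=68, D=115
Pot levels (distinct totals of non-folded players): 40, 68, 115
Layer 1-40: 40 each from A, B, C, D = 40*4 = 160 chips; eligible A, B, C, D
Layer 41-68: 28 each from B, C, D = 28*3 = 84 chips; eligible B, C, D
Layer 69-115: 47 each from B, D = 47*2 = 94 chips; eligible B, D

Pot 1: 160 chips, eligible: A, B, C, D
Pot 2: 84 chips, eligible: B, C, D
Pot 3: 94 chips, eligible: B, D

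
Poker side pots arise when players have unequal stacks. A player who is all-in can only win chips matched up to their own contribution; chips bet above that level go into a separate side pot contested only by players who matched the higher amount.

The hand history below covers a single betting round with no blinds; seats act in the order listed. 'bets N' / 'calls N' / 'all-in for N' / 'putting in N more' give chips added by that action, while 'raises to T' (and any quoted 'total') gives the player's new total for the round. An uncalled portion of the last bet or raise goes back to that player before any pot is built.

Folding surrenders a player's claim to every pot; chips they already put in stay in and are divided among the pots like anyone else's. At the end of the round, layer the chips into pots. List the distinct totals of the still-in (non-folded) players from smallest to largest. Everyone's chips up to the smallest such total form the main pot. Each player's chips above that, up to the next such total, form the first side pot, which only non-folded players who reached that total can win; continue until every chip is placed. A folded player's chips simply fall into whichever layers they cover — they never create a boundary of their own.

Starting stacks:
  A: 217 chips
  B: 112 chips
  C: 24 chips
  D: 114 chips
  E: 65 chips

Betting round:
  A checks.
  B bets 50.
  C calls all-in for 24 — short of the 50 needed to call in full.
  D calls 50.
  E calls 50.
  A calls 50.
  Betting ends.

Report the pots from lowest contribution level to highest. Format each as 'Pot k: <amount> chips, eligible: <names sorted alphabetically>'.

Pot 1: 120 chips, eligible: A, B, C, D, E
Pot 2: 104 chips, eligible: A, B, D, E

Derivation:
Contributions: A=50, B=50, C=24, D=50, E=50
Pot levels (distinct totals of non-folded players): 24, 50
Layer 1-24: 24 each from A, B, C, D, E = 24*5 = 120 chips; eligible A, B, C, D, E
Layer 25-50: 26 each from A, B, D, E = 26*4 = 104 chips; eligible A, B, D, E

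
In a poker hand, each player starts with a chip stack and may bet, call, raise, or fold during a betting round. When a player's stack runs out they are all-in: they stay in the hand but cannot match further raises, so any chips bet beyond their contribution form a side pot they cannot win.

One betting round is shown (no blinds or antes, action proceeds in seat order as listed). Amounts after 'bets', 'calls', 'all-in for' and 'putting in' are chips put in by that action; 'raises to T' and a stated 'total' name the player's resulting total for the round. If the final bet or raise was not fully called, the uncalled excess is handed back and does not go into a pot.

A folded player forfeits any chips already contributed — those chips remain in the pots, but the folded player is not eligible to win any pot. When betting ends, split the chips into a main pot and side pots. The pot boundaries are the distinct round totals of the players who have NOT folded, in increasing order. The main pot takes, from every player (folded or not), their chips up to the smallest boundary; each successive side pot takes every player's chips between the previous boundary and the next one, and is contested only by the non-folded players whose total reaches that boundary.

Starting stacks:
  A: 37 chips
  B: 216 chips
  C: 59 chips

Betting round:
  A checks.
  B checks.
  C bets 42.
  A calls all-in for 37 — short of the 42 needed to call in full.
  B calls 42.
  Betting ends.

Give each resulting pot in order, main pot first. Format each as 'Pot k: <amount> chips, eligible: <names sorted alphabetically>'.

Contributions: A=37, B=42, C=42
Pot levels (distinct totals of non-folded players): 37, 42
Layer 1-37: 37 each from A, B, C = 37*3 = 111 chips; eligible A, B, C
Layer 38-42: 5 each from B, C = 5*2 = 10 chips; eligible B, C

Pot 1: 111 chips, eligible: A, B, C
Pot 2: 10 chips, eligible: B, C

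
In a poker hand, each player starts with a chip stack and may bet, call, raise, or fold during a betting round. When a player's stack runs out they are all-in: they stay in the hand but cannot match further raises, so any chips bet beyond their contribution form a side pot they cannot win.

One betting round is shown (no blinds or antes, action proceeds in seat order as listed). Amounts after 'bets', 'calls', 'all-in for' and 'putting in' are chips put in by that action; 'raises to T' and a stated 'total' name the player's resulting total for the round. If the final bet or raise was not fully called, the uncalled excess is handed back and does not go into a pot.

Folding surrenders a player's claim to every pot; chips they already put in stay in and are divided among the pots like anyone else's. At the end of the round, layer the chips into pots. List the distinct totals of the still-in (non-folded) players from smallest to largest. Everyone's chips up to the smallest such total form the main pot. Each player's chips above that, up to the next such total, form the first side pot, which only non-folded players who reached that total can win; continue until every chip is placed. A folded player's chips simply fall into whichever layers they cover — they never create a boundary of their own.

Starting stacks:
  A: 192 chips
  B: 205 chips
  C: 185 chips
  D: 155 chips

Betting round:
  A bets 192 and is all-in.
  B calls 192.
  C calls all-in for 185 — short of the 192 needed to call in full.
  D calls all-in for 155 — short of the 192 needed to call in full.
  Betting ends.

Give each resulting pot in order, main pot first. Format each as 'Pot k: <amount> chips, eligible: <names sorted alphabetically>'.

Contributions: A=192, B=192, C=185, D=155
Pot levels (distinct totals of non-folded players): 155, 185, 192
Layer 1-155: 155 each from A, B, C, D = 155*4 = 620 chips; eligible A, B, C, D
Layer 156-185: 30 each from A, B, C = 30*3 = 90 chips; eligible A, B, C
Layer 186-192: 7 each from A, B = 7*2 = 14 chips; eligible A, B

Pot 1: 620 chips, eligible: A, B, C, D
Pot 2: 90 chips, eligible: A, B, C
Pot 3: 14 chips, eligible: A, B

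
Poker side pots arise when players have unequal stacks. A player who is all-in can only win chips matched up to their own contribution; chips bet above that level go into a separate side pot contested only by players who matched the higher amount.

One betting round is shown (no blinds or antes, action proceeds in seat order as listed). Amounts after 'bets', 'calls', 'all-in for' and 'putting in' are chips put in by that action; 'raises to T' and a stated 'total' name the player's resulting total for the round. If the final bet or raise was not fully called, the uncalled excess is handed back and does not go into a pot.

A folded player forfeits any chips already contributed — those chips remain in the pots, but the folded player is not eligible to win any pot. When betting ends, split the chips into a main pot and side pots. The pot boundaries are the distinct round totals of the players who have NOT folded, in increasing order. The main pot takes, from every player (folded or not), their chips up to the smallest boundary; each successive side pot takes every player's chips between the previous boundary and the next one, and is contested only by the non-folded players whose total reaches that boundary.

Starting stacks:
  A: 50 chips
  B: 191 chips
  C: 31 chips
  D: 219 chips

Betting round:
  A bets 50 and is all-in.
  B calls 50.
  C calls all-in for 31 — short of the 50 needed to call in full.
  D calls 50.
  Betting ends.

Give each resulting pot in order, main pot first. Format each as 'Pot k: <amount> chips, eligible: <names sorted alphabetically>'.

Pot 1: 124 chips, eligible: A, B, C, D
Pot 2: 57 chips, eligible: A, B, D

Derivation:
Contributions: A=50, B=50, C=31, D=50
Pot levels (distinct totals of non-folded players): 31, 50
Layer 1-31: 31 each from A, B, C, D = 31*4 = 124 chips; eligible A, B, C, D
Layer 32-50: 19 each from A, B, D = 19*3 = 57 chips; eligible A, B, D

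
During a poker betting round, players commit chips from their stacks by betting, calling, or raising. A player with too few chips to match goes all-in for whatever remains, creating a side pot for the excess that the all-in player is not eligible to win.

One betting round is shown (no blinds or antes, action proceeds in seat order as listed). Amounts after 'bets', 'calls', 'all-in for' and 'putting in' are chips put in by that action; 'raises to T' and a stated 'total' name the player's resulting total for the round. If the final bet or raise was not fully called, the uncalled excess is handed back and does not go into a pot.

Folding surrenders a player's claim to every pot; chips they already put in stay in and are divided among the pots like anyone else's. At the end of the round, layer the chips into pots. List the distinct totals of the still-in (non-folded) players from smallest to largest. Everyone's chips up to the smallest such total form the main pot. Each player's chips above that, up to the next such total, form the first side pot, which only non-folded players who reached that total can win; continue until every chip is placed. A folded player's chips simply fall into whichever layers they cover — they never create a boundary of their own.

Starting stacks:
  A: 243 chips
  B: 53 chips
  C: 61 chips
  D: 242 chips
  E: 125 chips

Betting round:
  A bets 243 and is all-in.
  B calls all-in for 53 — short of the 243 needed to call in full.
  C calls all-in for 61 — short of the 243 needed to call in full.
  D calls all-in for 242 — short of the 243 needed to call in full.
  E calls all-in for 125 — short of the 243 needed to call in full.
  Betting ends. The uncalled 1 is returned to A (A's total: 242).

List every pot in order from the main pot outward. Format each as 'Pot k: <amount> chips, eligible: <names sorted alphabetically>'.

Pot 1: 265 chips, eligible: A, B, C, D, E
Pot 2: 32 chips, eligible: A, C, D, E
Pot 3: 192 chips, eligible: A, D, E
Pot 4: 234 chips, eligible: A, D

Derivation:
Contributions (after 1 returned to A): A=242, B=53, C=61, D=242, E=125
Pot levels (distinct totals of non-folded players): 53, 61, 125, 242
Layer 1-53: 53 each from A, B, C, D, E = 53*5 = 265 chips; eligible A, B, C, D, E
Layer 54-61: 8 each from A, C, D, E = 8*4 = 32 chips; eligible A, C, D, E
Layer 62-125: 64 each from A, D, E = 64*3 = 192 chips; eligible A, D, E
Layer 126-242: 117 each from A, D = 117*2 = 234 chips; eligible A, D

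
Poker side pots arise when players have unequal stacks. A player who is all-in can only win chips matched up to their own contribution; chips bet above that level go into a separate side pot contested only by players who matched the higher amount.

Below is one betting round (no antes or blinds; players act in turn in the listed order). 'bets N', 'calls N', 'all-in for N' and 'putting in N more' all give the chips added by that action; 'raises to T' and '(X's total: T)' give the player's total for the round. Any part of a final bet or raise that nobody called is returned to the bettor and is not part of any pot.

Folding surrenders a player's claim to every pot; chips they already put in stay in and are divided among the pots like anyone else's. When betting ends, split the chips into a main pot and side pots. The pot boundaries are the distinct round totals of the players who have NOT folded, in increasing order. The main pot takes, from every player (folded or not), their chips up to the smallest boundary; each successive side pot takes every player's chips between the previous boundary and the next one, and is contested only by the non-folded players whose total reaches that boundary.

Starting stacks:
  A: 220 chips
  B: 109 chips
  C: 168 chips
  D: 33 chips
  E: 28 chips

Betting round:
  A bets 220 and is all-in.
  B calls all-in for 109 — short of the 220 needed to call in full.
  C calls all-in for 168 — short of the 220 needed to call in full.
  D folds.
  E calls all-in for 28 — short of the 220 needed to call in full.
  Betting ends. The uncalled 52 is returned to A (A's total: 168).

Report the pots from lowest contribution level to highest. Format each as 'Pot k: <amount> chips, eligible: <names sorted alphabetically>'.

Contributions (after 52 returned to A): A=168, B=109, C=168, E=28
Folded: D
Pot levels (distinct totals of non-folded players): 28, 109, 168
Layer 1-28: 28 each from A, B, C, E = 28*4 = 112 chips; eligible A, B, C, E
Layer 29-109: 81 each from A, B, C = 81*3 = 243 chips; eligible A, B, C
Layer 110-168: 59 each from A, C = 59*2 = 118 chips; eligible A, C

Pot 1: 112 chips, eligible: A, B, C, E
Pot 2: 243 chips, eligible: A, B, C
Pot 3: 118 chips, eligible: A, C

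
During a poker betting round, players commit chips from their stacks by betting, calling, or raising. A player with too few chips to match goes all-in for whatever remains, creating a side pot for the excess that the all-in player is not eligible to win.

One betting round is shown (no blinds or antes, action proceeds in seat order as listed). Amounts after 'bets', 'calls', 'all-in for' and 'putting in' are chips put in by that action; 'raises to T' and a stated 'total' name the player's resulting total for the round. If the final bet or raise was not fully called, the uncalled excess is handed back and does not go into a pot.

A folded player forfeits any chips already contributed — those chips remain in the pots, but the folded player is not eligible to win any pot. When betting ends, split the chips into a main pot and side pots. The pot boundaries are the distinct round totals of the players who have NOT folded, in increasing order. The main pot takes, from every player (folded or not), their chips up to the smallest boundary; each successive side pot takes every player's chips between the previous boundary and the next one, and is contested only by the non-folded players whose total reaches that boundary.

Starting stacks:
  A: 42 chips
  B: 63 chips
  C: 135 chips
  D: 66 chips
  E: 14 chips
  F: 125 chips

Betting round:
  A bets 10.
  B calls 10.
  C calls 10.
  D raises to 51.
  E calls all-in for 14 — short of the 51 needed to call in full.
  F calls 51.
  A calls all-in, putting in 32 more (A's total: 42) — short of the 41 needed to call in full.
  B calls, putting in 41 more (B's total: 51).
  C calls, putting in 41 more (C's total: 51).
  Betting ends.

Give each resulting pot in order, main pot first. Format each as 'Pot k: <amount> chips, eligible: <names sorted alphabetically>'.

Pot 1: 84 chips, eligible: A, B, C, D, E, F
Pot 2: 140 chips, eligible: A, B, C, D, F
Pot 3: 36 chips, eligible: B, C, D, F

Derivation:
Contributions: A=42, B=51, C=51, D=51, E=14, F=51
Pot levels (distinct totals of non-folded players): 14, 42, 51
Layer 1-14: 14 each from A, B, C, D, E, F = 14*6 = 84 chips; eligible A, B, C, D, E, F
Layer 15-42: 28 each from A, B, C, D, F = 28*5 = 140 chips; eligible A, B, C, D, F
Layer 43-51: 9 each from B, C, D, F = 9*4 = 36 chips; eligible B, C, D, F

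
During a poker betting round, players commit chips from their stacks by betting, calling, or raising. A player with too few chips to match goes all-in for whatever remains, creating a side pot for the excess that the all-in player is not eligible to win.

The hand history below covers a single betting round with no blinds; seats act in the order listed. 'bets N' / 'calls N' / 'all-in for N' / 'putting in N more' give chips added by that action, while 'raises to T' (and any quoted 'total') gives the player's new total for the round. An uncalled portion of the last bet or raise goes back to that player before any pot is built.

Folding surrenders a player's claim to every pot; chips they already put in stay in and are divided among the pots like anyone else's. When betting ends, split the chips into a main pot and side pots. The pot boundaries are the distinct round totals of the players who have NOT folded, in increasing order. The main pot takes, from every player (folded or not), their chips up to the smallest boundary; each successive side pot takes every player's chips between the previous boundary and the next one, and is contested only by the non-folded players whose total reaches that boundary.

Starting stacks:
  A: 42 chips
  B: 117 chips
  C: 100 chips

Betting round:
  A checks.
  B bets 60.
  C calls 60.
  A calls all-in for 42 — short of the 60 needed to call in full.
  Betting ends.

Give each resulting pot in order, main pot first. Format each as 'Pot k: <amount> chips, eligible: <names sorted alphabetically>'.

Pot 1: 126 chips, eligible: A, B, C
Pot 2: 36 chips, eligible: B, C

Derivation:
Contributions: A=42, B=60, C=60
Pot levels (distinct totals of non-folded players): 42, 60
Layer 1-42: 42 each from A, B, C = 42*3 = 126 chips; eligible A, B, C
Layer 43-60: 18 each from B, C = 18*2 = 36 chips; eligible B, C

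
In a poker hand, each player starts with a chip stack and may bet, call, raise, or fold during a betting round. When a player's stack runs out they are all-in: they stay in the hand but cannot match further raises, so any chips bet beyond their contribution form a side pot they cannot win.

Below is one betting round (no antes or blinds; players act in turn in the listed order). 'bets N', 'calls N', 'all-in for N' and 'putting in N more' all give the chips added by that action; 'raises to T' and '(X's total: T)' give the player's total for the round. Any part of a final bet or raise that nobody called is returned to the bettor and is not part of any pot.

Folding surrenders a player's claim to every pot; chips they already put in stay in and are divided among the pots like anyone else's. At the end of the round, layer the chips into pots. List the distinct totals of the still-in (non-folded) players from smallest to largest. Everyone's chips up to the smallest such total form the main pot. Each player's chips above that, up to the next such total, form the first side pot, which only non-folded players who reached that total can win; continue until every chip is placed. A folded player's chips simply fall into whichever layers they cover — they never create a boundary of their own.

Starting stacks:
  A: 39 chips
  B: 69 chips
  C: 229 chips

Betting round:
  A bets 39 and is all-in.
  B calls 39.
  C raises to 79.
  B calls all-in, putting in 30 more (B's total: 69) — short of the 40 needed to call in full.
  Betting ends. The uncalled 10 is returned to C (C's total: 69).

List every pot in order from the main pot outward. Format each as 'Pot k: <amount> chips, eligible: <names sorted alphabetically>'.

Pot 1: 117 chips, eligible: A, B, C
Pot 2: 60 chips, eligible: B, C

Derivation:
Contributions (after 10 returned to C): A=39, B=69, C=69
Pot levels (distinct totals of non-folded players): 39, 69
Layer 1-39: 39 each from A, B, C = 39*3 = 117 chips; eligible A, B, C
Layer 40-69: 30 each from B, C = 30*2 = 60 chips; eligible B, C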